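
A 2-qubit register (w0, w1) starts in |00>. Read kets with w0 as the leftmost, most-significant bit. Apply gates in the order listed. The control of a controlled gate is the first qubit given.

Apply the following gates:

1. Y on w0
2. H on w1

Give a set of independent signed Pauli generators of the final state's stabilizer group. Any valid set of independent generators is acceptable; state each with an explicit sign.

The final state is stabilized by the group generated by +IX, -ZI; other independent generating sets are equally valid.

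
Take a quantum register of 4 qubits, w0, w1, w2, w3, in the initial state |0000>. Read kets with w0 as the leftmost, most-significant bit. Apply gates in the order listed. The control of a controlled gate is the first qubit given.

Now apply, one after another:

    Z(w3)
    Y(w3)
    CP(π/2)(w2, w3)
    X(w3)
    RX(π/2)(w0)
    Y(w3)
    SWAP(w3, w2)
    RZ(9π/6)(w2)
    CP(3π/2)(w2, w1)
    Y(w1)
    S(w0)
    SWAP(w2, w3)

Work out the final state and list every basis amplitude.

The final amplitudes are sqrt(2)*exp(I*pi/4)/2 on |0101>, sqrt(2)*exp(I*pi/4)/2 on |1101>, and 0 on every other basis state.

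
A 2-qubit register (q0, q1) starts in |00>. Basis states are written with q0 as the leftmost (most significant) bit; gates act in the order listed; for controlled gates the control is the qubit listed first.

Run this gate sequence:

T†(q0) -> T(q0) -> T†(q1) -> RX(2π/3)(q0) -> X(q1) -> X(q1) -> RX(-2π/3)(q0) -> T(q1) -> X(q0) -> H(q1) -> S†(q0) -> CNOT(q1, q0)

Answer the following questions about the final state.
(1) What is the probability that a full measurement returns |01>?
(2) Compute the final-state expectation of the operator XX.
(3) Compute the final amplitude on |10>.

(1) The probability of measuring |01> is 1/2. Key observation: gates 3-8 undo each other exactly, leaving only the rest of the circuit to track.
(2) The expectation value of XX is 1.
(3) The final state's coefficient on |10> equals -sqrt(2)*I/2.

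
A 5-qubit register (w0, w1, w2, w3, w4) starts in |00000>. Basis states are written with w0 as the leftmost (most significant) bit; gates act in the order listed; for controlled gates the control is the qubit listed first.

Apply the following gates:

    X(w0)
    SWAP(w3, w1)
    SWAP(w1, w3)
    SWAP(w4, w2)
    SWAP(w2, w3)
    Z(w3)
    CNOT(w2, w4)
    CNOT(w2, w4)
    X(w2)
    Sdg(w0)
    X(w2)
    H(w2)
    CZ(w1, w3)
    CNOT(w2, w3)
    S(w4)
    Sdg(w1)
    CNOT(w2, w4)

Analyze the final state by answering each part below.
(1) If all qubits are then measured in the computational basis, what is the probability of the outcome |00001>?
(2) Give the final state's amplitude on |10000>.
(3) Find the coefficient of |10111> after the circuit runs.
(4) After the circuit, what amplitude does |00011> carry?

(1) The probability of measuring |00001> is 0. Key observation: gates 7-8 undo each other exactly, leaving only the rest of the circuit to track.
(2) The final state's coefficient on |10000> equals -sqrt(2)*I/2.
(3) The amplitude on |10111> is -sqrt(2)*I/2.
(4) |00011> carries amplitude 0 in the final state.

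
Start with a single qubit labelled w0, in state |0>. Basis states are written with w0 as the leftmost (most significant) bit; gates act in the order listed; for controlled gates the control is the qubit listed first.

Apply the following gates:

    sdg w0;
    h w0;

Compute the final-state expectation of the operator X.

The expectation value of X is 1.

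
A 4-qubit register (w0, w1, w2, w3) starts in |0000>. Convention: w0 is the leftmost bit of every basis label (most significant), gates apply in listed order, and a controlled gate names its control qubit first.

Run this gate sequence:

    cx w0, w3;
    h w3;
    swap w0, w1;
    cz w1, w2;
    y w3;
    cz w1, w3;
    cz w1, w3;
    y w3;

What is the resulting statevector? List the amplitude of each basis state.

After the circuit, the state carries amplitude sqrt(2)/2 on |0000>, sqrt(2)/2 on |0001>, and 0 on every other basis state.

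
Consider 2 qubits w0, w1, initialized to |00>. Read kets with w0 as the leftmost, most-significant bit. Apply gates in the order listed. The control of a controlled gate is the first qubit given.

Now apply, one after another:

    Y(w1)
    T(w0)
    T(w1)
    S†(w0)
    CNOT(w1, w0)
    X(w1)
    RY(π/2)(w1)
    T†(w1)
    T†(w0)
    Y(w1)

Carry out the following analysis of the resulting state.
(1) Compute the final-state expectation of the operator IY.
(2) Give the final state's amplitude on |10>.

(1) The observable IY averages to -sqrt(2)/2.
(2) The final state's coefficient on |10> equals -sqrt(2)*exp(3*I*pi/4)/2.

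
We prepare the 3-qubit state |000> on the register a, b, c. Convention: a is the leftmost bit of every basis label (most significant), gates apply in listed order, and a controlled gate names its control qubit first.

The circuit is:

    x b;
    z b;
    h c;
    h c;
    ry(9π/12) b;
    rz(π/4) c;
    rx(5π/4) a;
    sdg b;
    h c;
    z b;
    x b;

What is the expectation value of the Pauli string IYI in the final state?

The observable IYI averages to sqrt(2)/2.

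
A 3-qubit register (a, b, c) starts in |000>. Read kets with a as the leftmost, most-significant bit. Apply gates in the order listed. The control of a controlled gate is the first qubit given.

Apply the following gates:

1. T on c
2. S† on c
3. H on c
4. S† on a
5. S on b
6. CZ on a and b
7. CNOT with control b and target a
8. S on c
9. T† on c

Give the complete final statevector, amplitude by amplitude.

The resulting statevector has amplitude sqrt(2)/2 on |000>, sqrt(2)*exp(I*pi/4)/2 on |001>, and 0 on every other basis state.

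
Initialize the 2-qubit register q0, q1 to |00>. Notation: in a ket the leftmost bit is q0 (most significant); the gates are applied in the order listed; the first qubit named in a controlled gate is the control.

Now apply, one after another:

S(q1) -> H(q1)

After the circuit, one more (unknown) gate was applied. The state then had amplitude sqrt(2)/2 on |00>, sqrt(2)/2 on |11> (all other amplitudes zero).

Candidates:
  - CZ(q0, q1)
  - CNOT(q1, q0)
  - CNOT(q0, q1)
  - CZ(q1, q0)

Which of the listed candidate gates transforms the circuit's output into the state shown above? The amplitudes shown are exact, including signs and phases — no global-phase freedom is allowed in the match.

The applied gate was CNOT(q1, q0).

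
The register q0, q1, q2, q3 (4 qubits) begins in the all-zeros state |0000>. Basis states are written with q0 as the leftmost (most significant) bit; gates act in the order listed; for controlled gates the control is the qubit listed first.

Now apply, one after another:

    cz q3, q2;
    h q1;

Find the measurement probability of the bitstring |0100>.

Outcome |0100> occurs with probability 1/2.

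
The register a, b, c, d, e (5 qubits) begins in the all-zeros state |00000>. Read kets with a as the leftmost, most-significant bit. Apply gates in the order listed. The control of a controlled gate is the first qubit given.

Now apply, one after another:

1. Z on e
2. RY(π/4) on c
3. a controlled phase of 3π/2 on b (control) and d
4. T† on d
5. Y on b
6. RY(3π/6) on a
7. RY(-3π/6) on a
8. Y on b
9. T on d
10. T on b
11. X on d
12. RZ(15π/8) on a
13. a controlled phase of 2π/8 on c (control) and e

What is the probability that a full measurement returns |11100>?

A full measurement returns |11100> with probability 0.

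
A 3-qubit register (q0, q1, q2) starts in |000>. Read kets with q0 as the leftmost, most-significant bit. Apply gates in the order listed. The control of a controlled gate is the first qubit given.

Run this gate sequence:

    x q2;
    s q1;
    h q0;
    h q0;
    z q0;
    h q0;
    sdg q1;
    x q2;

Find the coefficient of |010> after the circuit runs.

The amplitude on |010> is 0.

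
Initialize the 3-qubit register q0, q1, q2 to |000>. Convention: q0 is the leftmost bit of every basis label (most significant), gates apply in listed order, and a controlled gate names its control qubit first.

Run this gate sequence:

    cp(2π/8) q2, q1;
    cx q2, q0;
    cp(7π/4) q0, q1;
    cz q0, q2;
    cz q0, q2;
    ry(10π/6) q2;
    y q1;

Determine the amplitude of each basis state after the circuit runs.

The final amplitudes are -sqrt(3)*I/2 on |010>, I/2 on |011>, and 0 on every other basis state. Key observation: gates 4-5 undo each other exactly, leaving only the rest of the circuit to track.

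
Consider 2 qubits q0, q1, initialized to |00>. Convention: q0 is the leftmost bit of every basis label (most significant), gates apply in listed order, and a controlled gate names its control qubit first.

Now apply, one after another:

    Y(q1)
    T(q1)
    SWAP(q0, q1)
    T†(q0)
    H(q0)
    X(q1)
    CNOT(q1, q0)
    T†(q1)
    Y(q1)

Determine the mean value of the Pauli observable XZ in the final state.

The observable XZ averages to -1.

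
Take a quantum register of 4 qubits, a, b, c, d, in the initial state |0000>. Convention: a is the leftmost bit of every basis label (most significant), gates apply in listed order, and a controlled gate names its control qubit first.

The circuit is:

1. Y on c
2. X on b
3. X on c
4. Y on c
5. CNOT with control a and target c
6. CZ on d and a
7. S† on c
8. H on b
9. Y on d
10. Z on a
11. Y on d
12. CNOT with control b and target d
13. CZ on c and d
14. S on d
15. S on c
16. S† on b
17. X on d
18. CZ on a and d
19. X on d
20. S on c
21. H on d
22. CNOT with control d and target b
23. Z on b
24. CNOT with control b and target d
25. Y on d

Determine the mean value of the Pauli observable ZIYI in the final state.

The expectation value of ZIYI is 0.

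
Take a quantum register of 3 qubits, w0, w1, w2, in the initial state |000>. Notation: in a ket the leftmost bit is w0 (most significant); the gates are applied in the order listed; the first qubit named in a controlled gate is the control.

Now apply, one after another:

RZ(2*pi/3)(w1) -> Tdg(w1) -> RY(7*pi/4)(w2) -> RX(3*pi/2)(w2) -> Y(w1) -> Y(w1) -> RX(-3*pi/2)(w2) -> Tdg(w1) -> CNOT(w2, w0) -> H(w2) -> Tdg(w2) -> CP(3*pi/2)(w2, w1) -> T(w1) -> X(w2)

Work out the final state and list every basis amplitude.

The final amplitudes are sqrt(2*sqrt(2) + 4)*exp(5*I*pi/12)/4 on |000>, sqrt(2*sqrt(2) + 4)*exp(2*I*pi/3)/4 on |001>, 0 on |010>, 0 on |011>, sqrt(4 - 2*sqrt(2))*exp(5*I*pi/12)/4 on |100>, -sqrt(4 - 2*sqrt(2))*exp(2*I*pi/3)/4 on |101>, 0 on |110>, 0 on |111>. Key observation: gates 4-7 undo each other exactly, leaving only the rest of the circuit to track.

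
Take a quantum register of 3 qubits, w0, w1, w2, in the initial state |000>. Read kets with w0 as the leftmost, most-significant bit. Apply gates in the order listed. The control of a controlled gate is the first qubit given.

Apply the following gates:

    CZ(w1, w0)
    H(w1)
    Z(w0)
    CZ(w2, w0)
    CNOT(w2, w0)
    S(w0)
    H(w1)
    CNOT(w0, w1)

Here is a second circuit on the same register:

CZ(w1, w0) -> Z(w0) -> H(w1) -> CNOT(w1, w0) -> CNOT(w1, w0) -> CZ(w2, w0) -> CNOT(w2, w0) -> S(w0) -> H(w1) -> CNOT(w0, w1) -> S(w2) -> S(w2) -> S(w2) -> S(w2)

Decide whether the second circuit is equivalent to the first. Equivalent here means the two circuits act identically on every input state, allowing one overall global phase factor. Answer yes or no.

Yes: on every input state the two circuits agree up to one overall phase factor.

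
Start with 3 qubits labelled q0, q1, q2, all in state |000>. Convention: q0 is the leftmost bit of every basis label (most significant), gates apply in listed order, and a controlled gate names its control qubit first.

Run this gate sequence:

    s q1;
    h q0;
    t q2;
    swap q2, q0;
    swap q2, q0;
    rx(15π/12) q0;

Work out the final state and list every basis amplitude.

After the circuit, the state carries amplitude -sqrt(2)*sqrt(2 - sqrt(2))/4 - sqrt(2)*I*sqrt(sqrt(2) + 2)/4 on |000>, -sqrt(2)*sqrt(2 - sqrt(2))/4 - sqrt(2)*I*sqrt(sqrt(2) + 2)/4 on |100>, and 0 on every other basis state. Key observation: gates 4-5 undo each other exactly, leaving only the rest of the circuit to track.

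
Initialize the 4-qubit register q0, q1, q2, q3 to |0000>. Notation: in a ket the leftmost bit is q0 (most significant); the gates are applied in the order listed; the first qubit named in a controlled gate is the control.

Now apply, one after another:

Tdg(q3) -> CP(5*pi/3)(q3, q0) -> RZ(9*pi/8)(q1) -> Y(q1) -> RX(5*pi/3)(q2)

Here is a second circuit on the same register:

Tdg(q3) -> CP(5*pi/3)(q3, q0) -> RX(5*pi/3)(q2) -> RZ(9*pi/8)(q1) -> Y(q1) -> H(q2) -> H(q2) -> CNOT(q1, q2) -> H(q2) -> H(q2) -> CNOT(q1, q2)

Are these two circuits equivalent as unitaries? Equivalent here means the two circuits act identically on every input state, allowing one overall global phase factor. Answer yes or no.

Yes: on every input state the two circuits agree up to one overall phase factor.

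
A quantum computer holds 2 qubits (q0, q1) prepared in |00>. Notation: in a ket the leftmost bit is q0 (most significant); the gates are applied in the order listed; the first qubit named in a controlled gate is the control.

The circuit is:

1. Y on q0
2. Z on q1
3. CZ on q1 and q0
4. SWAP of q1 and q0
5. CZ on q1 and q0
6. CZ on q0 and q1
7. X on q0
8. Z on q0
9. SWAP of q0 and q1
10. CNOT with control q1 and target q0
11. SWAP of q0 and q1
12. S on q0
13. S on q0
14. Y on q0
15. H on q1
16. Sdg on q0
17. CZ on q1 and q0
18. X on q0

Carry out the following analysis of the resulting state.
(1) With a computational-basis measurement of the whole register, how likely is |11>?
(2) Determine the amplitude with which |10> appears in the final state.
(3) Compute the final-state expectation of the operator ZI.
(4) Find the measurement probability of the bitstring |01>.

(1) Outcome |11> occurs with probability 1/2.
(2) The final state's coefficient on |10> equals sqrt(2)/2.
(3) The observable ZI averages to -1.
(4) A full measurement returns |01> with probability 0.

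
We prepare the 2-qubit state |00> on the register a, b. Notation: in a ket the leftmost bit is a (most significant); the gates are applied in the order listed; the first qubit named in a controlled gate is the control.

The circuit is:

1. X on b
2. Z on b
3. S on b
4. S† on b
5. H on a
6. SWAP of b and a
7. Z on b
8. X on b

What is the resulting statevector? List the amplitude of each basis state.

The final amplitudes are 0 on |00>, 0 on |01>, sqrt(2)/2 on |10>, -sqrt(2)/2 on |11>.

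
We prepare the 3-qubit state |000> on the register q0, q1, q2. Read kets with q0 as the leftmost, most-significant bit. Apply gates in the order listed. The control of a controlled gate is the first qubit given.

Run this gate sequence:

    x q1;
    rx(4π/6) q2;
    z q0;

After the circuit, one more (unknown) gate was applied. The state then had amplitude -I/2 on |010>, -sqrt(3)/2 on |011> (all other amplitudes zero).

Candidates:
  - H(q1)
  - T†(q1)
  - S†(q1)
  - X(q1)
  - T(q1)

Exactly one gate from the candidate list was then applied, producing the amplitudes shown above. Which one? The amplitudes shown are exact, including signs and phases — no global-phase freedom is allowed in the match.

The unique candidate consistent with the amplitudes is S†(q1).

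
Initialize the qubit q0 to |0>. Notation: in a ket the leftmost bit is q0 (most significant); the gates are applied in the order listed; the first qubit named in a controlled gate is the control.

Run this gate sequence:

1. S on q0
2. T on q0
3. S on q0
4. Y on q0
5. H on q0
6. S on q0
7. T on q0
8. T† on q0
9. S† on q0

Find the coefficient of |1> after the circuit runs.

|1> carries amplitude -sqrt(2)*I/2 in the final state.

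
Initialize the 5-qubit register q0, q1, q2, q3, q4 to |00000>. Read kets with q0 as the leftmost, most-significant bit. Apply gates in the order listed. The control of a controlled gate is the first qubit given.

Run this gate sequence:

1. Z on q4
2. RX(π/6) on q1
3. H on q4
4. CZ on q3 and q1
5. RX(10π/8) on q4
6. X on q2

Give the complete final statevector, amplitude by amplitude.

The resulting statevector has amplitude -sqrt(6 - 3*sqrt(2))/8 - sqrt(2 - sqrt(2))/8 - I*sqrt(3*sqrt(2) + 6)/8 - I*sqrt(sqrt(2) + 2)/8 on |00100>, -sqrt(6 - 3*sqrt(2))/8 - sqrt(2 - sqrt(2))/8 - I*sqrt(3*sqrt(2) + 6)/8 - I*sqrt(sqrt(2) + 2)/8 on |00101>, -sqrt(3*sqrt(2) + 6)/8 + sqrt(sqrt(2) + 2)/8 - I*sqrt(2 - sqrt(2))/8 + I*sqrt(6 - 3*sqrt(2))/8 on |01100>, -sqrt(3*sqrt(2) + 6)/8 + sqrt(sqrt(2) + 2)/8 - I*sqrt(2 - sqrt(2))/8 + I*sqrt(6 - 3*sqrt(2))/8 on |01101>, and 0 on every other basis state.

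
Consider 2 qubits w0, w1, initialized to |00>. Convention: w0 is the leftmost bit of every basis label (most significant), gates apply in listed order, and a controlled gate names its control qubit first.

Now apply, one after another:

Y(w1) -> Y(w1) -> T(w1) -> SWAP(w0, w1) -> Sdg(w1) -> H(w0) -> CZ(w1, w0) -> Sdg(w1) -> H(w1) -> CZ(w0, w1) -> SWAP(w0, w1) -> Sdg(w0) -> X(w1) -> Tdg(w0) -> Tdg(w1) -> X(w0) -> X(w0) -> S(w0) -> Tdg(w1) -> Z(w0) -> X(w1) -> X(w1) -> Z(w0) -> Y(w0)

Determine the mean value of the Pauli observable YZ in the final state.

The observable YZ averages to sqrt(2)/2. Key observation: the block from step 20 through step 23 cancels to the identity and can be dropped.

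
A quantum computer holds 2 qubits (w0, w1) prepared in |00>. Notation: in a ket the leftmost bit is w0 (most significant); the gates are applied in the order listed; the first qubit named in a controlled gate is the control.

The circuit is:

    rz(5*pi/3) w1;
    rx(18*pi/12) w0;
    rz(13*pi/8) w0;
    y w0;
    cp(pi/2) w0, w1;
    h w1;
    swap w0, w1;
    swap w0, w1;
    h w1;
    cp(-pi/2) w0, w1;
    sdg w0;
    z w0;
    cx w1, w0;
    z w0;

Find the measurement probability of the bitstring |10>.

A full measurement returns |10> with probability 1/2. Key observation: the block from step 5 through step 10 cancels to the identity and can be dropped.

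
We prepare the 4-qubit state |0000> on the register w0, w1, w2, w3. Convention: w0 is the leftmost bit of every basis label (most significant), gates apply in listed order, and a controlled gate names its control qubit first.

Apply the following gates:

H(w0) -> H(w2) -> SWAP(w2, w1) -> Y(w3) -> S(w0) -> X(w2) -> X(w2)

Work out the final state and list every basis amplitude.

The resulting statevector has amplitude I/2 on |0001>, I/2 on |0101>, -1/2 on |1001>, -1/2 on |1101>, and 0 on every other basis state. Key observation: steps 6-7 multiply out to the identity, so the circuit reduces to the remaining gates.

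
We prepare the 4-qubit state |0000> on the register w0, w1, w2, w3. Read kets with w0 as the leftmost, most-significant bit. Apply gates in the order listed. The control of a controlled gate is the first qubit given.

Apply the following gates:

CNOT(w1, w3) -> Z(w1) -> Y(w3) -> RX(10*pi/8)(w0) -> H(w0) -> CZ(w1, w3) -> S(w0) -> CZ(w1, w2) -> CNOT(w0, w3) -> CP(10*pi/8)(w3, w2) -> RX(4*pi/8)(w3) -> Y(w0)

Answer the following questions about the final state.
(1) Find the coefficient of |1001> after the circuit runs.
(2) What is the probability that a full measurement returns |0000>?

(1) |1001> carries amplitude sqrt(2 - sqrt(2))/4 + I*sqrt(sqrt(2) + 2)/4 in the final state.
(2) Outcome |0000> occurs with probability 1/4.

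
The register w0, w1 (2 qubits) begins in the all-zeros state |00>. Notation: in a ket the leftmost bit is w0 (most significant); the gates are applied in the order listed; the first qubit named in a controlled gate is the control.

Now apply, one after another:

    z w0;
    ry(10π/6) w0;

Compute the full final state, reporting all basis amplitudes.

The final amplitudes are -sqrt(3)/2 on |00>, 0 on |01>, 1/2 on |10>, 0 on |11>.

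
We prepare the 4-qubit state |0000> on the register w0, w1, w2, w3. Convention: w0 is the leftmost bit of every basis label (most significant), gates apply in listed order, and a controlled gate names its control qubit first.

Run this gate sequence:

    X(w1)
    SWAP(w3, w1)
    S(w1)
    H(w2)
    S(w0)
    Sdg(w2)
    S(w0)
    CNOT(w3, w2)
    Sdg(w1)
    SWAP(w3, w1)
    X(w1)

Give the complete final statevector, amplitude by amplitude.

The final amplitudes are -sqrt(2)*I/2 on |0000>, sqrt(2)/2 on |0010>, and 0 on every other basis state.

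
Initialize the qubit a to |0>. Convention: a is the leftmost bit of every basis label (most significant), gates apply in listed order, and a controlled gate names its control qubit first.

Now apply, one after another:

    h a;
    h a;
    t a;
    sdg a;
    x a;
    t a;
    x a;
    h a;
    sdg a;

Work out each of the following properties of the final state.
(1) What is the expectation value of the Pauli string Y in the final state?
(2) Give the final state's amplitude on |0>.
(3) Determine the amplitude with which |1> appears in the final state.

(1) The observable Y averages to -1.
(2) The amplitude on |0> is sqrt(2)*exp(I*pi/4)/2.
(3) |1> carries amplitude -sqrt(2)*exp(3*I*pi/4)/2 in the final state.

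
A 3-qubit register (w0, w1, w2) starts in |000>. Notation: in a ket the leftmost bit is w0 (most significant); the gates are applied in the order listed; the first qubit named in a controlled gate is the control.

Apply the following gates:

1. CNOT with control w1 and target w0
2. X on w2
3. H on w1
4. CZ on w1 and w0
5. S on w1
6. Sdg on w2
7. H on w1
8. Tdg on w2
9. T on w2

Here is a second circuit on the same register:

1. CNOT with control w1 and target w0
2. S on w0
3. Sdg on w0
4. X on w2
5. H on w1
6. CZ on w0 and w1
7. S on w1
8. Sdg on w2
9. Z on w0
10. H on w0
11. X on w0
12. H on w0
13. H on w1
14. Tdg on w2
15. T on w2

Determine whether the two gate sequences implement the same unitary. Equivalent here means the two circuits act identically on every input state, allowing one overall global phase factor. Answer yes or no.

Yes: on every input state the two circuits agree up to one overall phase factor.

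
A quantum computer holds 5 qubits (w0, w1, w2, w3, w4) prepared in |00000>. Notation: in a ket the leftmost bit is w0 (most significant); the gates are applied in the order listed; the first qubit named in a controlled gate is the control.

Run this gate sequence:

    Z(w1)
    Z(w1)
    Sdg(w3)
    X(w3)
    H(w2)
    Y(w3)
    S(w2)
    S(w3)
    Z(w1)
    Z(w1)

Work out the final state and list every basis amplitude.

The resulting statevector has amplitude -sqrt(2)*I/2 on |00000>, sqrt(2)/2 on |00100>, and 0 on every other basis state.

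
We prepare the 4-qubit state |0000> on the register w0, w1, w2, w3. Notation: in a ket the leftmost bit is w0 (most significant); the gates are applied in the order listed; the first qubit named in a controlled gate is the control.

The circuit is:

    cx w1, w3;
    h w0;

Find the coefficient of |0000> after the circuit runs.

|0000> carries amplitude sqrt(2)/2 in the final state.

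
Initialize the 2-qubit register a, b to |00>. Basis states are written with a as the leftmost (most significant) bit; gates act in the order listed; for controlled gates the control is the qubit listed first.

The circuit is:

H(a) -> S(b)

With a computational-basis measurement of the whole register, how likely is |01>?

A full measurement returns |01> with probability 0.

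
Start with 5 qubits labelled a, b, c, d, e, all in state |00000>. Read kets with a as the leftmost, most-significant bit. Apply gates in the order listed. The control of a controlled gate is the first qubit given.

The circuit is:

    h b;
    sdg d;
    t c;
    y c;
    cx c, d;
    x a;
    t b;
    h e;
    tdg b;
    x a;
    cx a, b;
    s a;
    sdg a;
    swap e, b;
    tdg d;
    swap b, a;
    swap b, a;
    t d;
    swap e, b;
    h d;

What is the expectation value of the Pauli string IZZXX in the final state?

In the final state, IZZXX has expectation 0.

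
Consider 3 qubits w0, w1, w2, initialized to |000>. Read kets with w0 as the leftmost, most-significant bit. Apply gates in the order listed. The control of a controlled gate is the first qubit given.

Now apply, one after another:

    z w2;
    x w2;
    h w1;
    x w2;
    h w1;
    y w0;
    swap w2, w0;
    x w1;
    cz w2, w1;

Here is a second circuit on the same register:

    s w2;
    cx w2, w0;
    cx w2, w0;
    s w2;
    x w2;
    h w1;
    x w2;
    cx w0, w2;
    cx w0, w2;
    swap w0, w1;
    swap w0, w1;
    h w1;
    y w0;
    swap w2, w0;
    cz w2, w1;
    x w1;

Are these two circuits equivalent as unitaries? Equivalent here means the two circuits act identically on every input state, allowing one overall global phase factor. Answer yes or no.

No: there is an input state on which the two circuits produce genuinely different outputs (not merely differing by a phase).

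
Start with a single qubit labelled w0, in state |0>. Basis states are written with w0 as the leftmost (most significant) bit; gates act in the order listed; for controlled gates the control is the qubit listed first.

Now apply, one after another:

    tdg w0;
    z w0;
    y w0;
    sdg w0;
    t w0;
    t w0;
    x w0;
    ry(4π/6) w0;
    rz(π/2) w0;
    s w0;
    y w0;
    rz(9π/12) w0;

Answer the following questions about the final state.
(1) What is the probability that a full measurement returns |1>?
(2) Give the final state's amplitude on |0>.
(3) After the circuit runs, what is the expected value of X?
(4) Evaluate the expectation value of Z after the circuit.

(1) Outcome |1> occurs with probability 1/4.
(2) The final state's coefficient on |0> equals sqrt(3)*exp(3*I*pi/8)/2.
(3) In the final state, X has expectation -sqrt(6)/4.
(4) The expectation value of Z is 1/2.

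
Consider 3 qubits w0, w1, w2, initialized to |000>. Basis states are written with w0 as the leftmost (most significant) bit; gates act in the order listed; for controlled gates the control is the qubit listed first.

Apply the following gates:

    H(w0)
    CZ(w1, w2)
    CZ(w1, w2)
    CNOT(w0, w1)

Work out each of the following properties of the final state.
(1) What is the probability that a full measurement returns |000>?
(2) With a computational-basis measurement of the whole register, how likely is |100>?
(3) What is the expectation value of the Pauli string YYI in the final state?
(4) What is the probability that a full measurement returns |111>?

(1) A full measurement returns |000> with probability 1/2. Key observation: steps 2-3 multiply out to the identity, so the circuit reduces to the remaining gates.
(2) A full measurement returns |100> with probability 0.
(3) The observable YYI averages to -1.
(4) The probability of measuring |111> is 0.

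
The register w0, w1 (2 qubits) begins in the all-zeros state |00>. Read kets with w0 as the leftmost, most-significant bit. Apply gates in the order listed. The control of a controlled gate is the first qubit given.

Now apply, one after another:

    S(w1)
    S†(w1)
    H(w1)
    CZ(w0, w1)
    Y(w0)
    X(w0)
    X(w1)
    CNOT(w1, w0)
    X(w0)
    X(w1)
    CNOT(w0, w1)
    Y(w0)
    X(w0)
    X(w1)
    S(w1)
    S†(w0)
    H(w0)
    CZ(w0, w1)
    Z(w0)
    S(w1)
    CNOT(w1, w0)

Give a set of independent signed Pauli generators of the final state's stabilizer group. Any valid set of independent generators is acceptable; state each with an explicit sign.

One valid set of independent stabilizer generators is +YI, -IZ (any independent generating set of the same group is equally correct).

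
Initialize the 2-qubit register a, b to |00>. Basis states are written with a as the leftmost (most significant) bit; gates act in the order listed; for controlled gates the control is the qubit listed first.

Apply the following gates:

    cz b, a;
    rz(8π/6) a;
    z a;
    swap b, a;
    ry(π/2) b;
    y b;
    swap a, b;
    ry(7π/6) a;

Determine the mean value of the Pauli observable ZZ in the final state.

The observable ZZ averages to -1/2.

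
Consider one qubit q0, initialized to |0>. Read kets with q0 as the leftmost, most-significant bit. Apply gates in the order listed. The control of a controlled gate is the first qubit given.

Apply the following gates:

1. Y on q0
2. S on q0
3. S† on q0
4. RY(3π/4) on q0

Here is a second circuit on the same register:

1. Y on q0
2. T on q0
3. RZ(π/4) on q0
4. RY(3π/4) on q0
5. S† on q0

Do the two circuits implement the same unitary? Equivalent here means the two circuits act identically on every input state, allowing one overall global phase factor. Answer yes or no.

No — the two circuits implement different unitaries, even allowing a global phase.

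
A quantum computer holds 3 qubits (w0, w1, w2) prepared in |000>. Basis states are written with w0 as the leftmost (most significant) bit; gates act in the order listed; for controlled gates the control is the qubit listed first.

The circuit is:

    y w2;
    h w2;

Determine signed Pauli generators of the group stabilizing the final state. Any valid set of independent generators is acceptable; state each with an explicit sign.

One valid set of independent stabilizer generators is -IIX, +ZII, +IZI (any independent generating set of the same group is equally correct).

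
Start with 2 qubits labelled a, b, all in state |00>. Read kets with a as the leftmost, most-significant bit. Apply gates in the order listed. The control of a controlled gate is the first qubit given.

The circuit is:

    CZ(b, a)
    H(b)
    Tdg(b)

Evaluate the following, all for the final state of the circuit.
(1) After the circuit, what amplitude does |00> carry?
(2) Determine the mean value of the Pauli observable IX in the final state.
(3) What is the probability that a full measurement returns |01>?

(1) The final state's coefficient on |00> equals sqrt(2)/2.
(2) The expectation value of IX is sqrt(2)/2.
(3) Outcome |01> occurs with probability 1/2.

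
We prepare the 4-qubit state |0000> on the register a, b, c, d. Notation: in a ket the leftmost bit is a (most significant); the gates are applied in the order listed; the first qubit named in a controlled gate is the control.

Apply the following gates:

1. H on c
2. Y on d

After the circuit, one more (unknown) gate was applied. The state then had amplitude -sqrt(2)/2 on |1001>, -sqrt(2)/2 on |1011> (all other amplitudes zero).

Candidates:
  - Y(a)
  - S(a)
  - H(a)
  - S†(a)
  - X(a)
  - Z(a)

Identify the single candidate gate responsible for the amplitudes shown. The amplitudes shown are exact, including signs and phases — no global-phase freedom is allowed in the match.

The unique candidate consistent with the amplitudes is Y(a).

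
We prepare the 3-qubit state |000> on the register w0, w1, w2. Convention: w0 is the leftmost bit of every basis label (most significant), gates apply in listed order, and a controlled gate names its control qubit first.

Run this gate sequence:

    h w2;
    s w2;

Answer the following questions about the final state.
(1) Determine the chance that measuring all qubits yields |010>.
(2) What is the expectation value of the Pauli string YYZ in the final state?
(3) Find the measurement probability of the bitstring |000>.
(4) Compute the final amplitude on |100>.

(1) Outcome |010> occurs with probability 0.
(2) In the final state, YYZ has expectation 0.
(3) The probability of measuring |000> is 1/2.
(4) The amplitude on |100> is 0.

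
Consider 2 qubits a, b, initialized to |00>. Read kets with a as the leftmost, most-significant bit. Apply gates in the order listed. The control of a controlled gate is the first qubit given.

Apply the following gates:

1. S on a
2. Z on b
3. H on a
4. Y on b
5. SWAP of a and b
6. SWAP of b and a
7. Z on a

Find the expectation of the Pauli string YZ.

The expectation value of YZ is 0.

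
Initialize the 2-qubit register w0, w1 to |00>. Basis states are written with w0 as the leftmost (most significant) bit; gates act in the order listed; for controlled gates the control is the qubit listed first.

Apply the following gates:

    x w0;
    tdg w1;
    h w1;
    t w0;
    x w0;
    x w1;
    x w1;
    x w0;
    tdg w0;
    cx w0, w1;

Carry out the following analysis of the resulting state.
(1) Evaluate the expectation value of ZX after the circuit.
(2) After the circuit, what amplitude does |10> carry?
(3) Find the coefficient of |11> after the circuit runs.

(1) The expectation value of ZX is -1. Key observation: steps 4-9 multiply out to the identity, so the circuit reduces to the remaining gates.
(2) |10> carries amplitude sqrt(2)/2 in the final state.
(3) |11> carries amplitude sqrt(2)/2 in the final state.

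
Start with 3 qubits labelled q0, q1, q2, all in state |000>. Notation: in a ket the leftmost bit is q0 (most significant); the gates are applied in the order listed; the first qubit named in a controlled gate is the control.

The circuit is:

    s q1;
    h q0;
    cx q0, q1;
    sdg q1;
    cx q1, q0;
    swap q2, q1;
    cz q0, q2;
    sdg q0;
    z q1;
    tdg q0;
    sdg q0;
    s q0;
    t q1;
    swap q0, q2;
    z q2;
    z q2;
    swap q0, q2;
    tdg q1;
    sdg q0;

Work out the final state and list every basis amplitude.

The final amplitudes are sqrt(2)/2 on |000>, -sqrt(2)*I/2 on |001>, and 0 on every other basis state. Key observation: the block from step 12 through step 19 cancels to the identity and can be dropped.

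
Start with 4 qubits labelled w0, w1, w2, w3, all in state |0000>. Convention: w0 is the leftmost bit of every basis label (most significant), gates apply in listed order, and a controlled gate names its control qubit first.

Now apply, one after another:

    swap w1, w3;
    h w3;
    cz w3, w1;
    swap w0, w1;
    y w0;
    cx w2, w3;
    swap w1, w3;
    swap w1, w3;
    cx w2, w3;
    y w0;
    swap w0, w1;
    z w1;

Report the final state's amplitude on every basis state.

The final amplitudes are sqrt(2)/2 on |0000>, sqrt(2)/2 on |0001>, and 0 on every other basis state. Key observation: gates 4-11 undo each other exactly, leaving only the rest of the circuit to track.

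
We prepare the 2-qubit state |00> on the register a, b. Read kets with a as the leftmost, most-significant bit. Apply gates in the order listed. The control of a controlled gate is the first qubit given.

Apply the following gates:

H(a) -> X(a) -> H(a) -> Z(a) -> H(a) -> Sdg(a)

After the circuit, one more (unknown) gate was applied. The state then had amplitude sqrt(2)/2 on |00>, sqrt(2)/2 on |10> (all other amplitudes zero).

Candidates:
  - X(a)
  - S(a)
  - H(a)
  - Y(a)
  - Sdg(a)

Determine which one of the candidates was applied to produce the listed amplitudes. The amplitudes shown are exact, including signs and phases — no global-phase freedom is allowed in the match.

The unique candidate consistent with the amplitudes is S(a). Key observation: the block from step 1 through step 4 cancels to the identity and can be dropped.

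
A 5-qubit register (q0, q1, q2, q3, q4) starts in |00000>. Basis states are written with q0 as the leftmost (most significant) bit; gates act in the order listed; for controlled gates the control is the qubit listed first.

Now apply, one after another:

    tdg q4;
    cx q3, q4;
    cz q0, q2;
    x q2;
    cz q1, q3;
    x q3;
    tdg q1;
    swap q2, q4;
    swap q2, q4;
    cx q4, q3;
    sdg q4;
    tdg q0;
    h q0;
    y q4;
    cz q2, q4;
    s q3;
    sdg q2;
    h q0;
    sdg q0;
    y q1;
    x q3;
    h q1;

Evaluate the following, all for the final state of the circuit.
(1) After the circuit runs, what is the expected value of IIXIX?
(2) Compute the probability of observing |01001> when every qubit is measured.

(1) The expectation value of IIXIX is 0. Key observation: the block from step 8 through step 9 cancels to the identity and can be dropped.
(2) Outcome |01001> occurs with probability 0.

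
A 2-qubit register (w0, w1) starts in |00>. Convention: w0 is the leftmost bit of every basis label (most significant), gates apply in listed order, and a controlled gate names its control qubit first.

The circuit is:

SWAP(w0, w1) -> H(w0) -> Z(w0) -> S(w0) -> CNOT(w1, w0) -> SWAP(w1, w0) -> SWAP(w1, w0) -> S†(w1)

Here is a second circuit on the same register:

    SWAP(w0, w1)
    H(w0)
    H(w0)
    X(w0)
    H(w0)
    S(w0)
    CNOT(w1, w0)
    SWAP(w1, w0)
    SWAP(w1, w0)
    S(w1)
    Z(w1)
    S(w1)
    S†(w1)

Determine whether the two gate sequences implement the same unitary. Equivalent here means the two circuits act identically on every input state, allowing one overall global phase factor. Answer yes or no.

Yes: on every input state the two circuits agree up to one overall phase factor.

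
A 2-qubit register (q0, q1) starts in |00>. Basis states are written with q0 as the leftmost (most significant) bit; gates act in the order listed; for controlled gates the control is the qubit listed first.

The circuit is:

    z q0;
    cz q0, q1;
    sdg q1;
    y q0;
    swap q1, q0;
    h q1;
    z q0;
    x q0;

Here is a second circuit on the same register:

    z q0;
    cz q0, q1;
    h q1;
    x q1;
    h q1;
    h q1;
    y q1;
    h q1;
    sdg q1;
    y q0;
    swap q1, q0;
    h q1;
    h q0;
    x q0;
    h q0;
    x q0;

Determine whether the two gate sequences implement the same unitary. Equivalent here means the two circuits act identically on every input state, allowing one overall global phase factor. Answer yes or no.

No — the two circuits implement different unitaries, even allowing a global phase.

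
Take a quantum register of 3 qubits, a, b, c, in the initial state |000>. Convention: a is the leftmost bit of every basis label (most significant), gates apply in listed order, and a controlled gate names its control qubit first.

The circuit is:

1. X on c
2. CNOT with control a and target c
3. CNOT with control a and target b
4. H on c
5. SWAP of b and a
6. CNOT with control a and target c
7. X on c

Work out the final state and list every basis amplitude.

After the circuit, the state carries amplitude -sqrt(2)/2 on |000>, sqrt(2)/2 on |001>, and 0 on every other basis state.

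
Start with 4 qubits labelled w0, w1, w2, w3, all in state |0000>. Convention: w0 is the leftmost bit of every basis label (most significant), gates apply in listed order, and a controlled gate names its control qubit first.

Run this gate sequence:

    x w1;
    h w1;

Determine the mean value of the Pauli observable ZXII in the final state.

The observable ZXII averages to -1.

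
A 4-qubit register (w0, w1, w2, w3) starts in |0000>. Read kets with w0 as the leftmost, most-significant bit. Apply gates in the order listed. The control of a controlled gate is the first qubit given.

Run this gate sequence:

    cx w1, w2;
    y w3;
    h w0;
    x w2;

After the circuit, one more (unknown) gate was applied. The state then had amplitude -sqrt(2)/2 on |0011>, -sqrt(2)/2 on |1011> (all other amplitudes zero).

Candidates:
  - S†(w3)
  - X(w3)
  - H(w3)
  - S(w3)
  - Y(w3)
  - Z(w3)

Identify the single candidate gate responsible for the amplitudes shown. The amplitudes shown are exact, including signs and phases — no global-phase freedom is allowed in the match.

The unique candidate consistent with the amplitudes is S(w3).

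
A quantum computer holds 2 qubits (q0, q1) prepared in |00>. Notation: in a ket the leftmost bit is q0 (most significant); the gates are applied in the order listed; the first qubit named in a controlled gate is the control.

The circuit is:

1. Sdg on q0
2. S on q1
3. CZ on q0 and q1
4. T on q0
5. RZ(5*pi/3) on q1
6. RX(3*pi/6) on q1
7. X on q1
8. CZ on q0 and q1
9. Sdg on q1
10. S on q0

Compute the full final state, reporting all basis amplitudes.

The resulting statevector has amplitude sqrt(2)*exp(2*I*pi/3)/2 on |00>, sqrt(2)*exp(2*I*pi/3)/2 on |01>, 0 on |10>, 0 on |11>.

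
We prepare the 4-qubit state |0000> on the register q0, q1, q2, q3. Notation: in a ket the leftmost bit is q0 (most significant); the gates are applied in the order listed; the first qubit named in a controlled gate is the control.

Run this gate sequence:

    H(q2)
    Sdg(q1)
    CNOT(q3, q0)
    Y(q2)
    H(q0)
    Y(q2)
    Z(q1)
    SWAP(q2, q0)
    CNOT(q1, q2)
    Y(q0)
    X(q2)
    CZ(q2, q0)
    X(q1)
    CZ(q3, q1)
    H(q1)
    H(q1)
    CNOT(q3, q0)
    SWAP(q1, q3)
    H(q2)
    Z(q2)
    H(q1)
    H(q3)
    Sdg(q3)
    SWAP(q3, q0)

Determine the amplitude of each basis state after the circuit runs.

The resulting statevector has amplitude -sqrt(2)*I/4 on |0000>, 0 on |0001>, 0 on |0010>, -sqrt(2)*I/4 on |0011>, -sqrt(2)*I/4 on |0100>, 0 on |0101>, 0 on |0110>, -sqrt(2)*I/4 on |0111>, sqrt(2)/4 on |1000>, 0 on |1001>, 0 on |1010>, sqrt(2)/4 on |1011>, sqrt(2)/4 on |1100>, 0 on |1101>, 0 on |1110>, sqrt(2)/4 on |1111>. Key observation: the block from step 15 through step 16 cancels to the identity and can be dropped.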